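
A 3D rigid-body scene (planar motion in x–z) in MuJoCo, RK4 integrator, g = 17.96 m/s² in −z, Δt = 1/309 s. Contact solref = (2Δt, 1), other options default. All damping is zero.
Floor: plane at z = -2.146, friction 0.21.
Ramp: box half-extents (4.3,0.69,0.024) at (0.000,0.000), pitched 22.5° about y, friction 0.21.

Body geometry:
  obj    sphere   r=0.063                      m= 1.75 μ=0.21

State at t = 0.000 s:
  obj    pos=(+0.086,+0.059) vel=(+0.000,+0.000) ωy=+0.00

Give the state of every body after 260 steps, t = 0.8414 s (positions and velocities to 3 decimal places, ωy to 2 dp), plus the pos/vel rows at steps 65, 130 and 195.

State at t = 0.8414 s:
  obj    pos=(+1.692,-0.607) vel=(+3.816,-1.581) ωy=+65.56

Key-timestep trajectory:
   step    t(s)  obj.x    obj.z    obj.vx   obj.vz 
     65  0.2104   +0.186  +0.017  +0.954  -0.395
    130  0.4207   +0.487  -0.108  +1.908  -0.790
    195  0.6311   +0.989  -0.316  +2.862  -1.186


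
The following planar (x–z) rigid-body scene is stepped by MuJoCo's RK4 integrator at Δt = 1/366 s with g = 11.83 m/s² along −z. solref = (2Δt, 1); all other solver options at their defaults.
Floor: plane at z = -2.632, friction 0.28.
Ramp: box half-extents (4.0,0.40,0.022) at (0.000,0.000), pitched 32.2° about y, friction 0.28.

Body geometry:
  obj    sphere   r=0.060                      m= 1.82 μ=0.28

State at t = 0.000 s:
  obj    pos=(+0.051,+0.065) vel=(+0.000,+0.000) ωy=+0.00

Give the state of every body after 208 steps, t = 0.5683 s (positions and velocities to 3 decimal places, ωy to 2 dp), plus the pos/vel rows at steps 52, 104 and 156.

State at t = 0.5683 s:
  obj    pos=(+0.666,-0.323) vel=(+2.166,-1.364) ωy=+42.64

Key-timestep trajectory:
   step    t(s)  obj.x    obj.z    obj.vx   obj.vz 
     52  0.1421   +0.089  +0.041  +0.542  -0.341
    104  0.2842   +0.205  -0.032  +1.083  -0.682
    156  0.4262   +0.397  -0.153  +1.624  -1.023


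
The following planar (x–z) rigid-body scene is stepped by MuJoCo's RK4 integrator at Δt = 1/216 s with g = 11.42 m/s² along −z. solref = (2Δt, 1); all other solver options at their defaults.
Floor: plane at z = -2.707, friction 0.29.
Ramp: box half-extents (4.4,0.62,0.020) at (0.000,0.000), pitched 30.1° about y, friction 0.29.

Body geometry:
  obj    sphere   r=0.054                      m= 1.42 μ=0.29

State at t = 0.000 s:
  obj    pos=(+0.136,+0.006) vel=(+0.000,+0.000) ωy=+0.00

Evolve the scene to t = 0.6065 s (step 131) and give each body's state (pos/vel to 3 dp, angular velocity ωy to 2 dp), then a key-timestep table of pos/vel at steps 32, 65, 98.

State at t = 0.6065 s:
  obj    pos=(+0.787,-0.371) vel=(+2.147,-1.244) ωy=+45.93

Key-timestep trajectory:
   step    t(s)  obj.x    obj.z    obj.vx   obj.vz 
     32  0.1481   +0.175  -0.016  +0.524  -0.304
     65  0.3009   +0.297  -0.086  +1.065  -0.617
     98  0.4537   +0.501  -0.205  +1.606  -0.931


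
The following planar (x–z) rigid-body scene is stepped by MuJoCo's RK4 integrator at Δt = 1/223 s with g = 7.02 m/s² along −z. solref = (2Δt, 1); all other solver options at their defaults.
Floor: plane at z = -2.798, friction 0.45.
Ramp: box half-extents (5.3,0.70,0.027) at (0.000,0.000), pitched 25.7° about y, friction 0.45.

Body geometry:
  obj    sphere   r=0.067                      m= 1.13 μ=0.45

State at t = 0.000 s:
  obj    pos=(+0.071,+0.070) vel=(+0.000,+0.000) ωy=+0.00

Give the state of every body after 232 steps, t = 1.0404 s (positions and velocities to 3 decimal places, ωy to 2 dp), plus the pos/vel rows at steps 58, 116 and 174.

State at t = 1.0404 s:
  obj    pos=(+1.132,-0.440) vel=(+2.039,-0.981) ωy=+33.76

Key-timestep trajectory:
   step    t(s)  obj.x    obj.z    obj.vx   obj.vz 
     58  0.2601   +0.137  +0.038  +0.510  -0.245
    116  0.5202   +0.336  -0.057  +1.019  -0.491
    174  0.7803   +0.668  -0.217  +1.529  -0.736


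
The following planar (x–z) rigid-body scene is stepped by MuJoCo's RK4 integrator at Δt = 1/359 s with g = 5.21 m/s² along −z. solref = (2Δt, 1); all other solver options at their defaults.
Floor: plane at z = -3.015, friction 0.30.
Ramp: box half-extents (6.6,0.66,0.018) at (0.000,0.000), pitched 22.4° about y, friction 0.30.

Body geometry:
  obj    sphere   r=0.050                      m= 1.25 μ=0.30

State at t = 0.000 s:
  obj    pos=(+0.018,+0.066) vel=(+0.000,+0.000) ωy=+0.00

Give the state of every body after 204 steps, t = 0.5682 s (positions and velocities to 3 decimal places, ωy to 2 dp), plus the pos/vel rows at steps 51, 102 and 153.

State at t = 0.5682 s:
  obj    pos=(+0.230,-0.021) vel=(+0.745,-0.307) ωy=+16.11

Key-timestep trajectory:
   step    t(s)  obj.x    obj.z    obj.vx   obj.vz 
     51  0.1421   +0.031  +0.061  +0.186  -0.077
    102  0.2841   +0.071  +0.044  +0.373  -0.154
    153  0.4262   +0.137  +0.017  +0.559  -0.230


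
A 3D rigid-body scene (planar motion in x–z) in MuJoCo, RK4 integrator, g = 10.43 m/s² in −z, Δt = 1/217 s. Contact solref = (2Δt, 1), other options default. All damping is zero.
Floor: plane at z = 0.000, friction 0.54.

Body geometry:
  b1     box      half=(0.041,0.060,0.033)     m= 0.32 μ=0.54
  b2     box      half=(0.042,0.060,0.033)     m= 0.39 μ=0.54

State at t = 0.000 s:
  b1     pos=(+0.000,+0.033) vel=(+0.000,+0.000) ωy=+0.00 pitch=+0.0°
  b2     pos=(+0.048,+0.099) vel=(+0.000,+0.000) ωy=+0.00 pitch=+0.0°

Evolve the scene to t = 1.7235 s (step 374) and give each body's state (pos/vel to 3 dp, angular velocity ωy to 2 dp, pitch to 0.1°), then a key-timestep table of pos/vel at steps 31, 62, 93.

State at t = 1.7235 s:
  b1     pos=(+0.000,+0.033) vel=(+0.000,+0.000) ωy=+0.00 pitch=+0.0°
  b2     pos=(+0.090,+0.042) vel=(+0.000,+0.000) ωy=+0.00 pitch=+90.0°

Key-timestep trajectory:
   step    t(s)  b1.x    b1.z    b1.vx   b1.vz   b2.x    b2.z    b2.vx   b2.vz 
     31  0.1429   +0.000  +0.033  +0.000  +0.000   +0.062  +0.092  +0.220  -0.166
     62  0.2857   +0.000  +0.033  +0.000  +0.000   +0.099  +0.047  +0.146  +0.105
     93  0.4286   +0.000  +0.033  +0.000  +0.000   +0.092  +0.044  -0.249  -0.164


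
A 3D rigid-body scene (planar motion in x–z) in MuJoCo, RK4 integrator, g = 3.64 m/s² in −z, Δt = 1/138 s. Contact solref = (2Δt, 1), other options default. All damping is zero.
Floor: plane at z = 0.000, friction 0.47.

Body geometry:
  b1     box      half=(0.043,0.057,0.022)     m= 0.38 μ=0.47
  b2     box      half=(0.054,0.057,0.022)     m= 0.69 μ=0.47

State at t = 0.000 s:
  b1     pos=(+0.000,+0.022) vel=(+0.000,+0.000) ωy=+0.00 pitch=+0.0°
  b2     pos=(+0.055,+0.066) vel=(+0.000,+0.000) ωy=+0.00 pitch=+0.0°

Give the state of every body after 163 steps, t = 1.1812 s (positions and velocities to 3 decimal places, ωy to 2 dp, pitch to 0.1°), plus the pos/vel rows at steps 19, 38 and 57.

State at t = 1.1812 s:
  b1     pos=(-0.001,+0.022) vel=(+0.000,+0.000) ωy=+0.00 pitch=+0.0°
  b2     pos=(+0.066,+0.052) vel=(+0.000,+0.000) ωy=-0.01 pitch=+41.7°

Key-timestep trajectory:
   step    t(s)  b1.x    b1.z    b1.vx   b1.vz   b2.x    b2.z    b2.vx   b2.vz 
     19  0.1377   +0.000  +0.022  +0.000  +0.000   +0.060  +0.062  +0.073  -0.064
     38  0.2754   +0.000  +0.022  +0.000  +0.000   +0.070  +0.054  +0.037  +0.039
     57  0.4130   +0.000  +0.022  +0.000  +0.000   +0.067  +0.053  -0.085  -0.038


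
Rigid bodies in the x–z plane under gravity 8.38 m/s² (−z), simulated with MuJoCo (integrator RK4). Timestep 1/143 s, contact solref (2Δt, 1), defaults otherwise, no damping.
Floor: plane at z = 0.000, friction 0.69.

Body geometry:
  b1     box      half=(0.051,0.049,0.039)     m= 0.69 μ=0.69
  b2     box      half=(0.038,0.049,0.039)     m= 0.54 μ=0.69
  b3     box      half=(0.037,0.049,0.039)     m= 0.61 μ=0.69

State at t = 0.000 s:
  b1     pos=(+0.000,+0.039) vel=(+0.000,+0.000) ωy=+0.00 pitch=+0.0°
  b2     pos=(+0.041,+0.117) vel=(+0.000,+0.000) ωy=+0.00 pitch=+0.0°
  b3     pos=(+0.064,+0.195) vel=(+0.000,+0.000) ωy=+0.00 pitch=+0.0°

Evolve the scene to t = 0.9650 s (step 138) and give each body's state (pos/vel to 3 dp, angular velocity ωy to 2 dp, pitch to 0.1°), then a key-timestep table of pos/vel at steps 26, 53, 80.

State at t = 0.9650 s:
  b1     pos=(+0.000,+0.039) vel=(+0.000,+0.000) ωy=+0.00 pitch=+0.0°
  b2     pos=(+0.095,+0.038) vel=(+0.000,+0.000) ωy=+0.00 pitch=+90.0°
  b3     pos=(+0.203,+0.037) vel=(+0.000,+0.000) ωy=+0.00 pitch=+90.0°

Key-timestep trajectory:
   step    t(s)  b1.x    b1.z    b1.vx   b1.vz   b2.x    b2.z    b2.vx   b2.vz   b3.x    b3.z    b3.vx   b3.vz 
     26  0.1818   +0.000  +0.039  +0.000  +0.000   +0.043  +0.117  +0.028  +0.006   +0.071  +0.194  +0.083  -0.014
     53  0.3706   +0.000  +0.039  -0.001  +0.000   +0.057  +0.118  +0.151  -0.022   +0.109  +0.180  +0.376  -0.212
     80  0.5594   +0.000  +0.039  +0.000  +0.000   +0.103  +0.055  +0.283  -0.962   +0.201  +0.031  +0.286  -0.434


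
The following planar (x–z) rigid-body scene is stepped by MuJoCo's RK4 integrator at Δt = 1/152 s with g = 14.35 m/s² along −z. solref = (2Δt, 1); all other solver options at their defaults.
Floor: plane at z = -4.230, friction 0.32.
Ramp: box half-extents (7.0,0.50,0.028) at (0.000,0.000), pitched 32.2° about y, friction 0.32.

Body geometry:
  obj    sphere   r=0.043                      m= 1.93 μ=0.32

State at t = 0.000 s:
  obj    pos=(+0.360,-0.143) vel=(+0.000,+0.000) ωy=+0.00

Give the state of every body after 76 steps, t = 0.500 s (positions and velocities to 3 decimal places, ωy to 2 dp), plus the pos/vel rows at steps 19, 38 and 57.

State at t = 0.500 s:
  obj    pos=(+0.938,-0.507) vel=(+2.311,-1.455) ωy=+63.48

Key-timestep trajectory:
   step    t(s)  obj.x    obj.z    obj.vx   obj.vz 
     19  0.1250   +0.396  -0.166  +0.578  -0.364
     38  0.2500   +0.505  -0.234  +1.156  -0.728
     57  0.3750   +0.685  -0.348  +1.734  -1.092


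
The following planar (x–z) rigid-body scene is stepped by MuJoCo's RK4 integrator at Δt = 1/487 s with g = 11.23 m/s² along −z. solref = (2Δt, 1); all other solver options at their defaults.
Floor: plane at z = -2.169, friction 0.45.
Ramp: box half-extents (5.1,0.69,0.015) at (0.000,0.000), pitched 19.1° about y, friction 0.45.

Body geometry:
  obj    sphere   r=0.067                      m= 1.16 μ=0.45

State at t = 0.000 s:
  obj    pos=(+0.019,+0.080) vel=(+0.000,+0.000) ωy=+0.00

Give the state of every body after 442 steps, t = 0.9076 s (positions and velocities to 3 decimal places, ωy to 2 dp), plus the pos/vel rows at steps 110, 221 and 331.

State at t = 0.9076 s:
  obj    pos=(+1.041,-0.274) vel=(+2.251,-0.780) ωy=+35.55

Key-timestep trajectory:
   step    t(s)  obj.x    obj.z    obj.vx   obj.vz 
    110  0.2259   +0.082  +0.058  +0.560  -0.194
    221  0.4538   +0.274  -0.008  +1.126  -0.390
    331  0.6797   +0.592  -0.118  +1.686  -0.584


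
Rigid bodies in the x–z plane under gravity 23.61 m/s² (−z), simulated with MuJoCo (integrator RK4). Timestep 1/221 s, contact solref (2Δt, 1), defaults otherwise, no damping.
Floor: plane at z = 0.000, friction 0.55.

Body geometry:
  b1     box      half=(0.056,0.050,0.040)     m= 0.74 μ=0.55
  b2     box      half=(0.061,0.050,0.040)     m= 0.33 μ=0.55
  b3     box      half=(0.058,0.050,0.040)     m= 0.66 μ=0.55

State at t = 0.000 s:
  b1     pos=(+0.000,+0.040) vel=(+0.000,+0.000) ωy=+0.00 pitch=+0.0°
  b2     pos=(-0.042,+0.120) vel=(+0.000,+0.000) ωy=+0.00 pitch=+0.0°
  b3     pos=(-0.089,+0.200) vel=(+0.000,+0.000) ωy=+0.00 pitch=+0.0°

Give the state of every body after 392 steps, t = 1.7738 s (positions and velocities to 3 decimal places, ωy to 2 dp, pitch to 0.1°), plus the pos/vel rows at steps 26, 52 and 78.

State at t = 1.7738 s:
  b1     pos=(+0.000,+0.040) vel=(+0.000,+0.000) ωy=+0.00 pitch=+0.0°
  b2     pos=(-0.108,+0.061) vel=(+0.000,+0.000) ωy=+0.00 pitch=-90.0°
  b3     pos=(-0.324,+0.040) vel=(+0.000,+0.000) ωy=+0.00 pitch=+180.0°

Key-timestep trajectory:
   step    t(s)  b1.x    b1.z    b1.vx   b1.vz   b2.x    b2.z    b2.vx   b2.vz   b3.x    b3.z    b3.vx   b3.vz 
     26  0.1176   +0.000  +0.040  +0.001  +0.000   -0.053  +0.122  -0.241  +0.019   -0.120  +0.186  -0.591  -0.364
     52  0.2353   +0.000  +0.040  +0.000  +0.000   -0.104  +0.072  -0.523  -1.474   -0.219  +0.057  -1.260  -0.441
     78  0.3529   +0.000  +0.040  +0.000  +0.000   -0.107  +0.061  -0.088  -0.032   -0.297  +0.061  -0.727  -0.409


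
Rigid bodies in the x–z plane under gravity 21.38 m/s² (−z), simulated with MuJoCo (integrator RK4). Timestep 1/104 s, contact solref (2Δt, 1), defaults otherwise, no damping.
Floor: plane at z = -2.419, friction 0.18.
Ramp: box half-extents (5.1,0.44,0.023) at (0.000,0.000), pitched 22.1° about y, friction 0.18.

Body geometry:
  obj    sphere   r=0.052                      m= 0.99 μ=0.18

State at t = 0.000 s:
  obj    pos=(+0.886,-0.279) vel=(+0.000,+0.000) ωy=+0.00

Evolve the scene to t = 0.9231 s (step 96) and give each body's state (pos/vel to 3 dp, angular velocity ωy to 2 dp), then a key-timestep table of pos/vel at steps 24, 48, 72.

State at t = 0.9231 s:
  obj    pos=(+3.155,-1.200) vel=(+4.914,-1.996) ωy=+101.95

Key-timestep trajectory:
   step    t(s)  obj.x    obj.z    obj.vx   obj.vz 
     24  0.2308   +1.028  -0.336  +1.229  -0.499
     48  0.4615   +1.453  -0.509  +2.458  -0.998
     72  0.6923   +2.162  -0.797  +3.686  -1.497


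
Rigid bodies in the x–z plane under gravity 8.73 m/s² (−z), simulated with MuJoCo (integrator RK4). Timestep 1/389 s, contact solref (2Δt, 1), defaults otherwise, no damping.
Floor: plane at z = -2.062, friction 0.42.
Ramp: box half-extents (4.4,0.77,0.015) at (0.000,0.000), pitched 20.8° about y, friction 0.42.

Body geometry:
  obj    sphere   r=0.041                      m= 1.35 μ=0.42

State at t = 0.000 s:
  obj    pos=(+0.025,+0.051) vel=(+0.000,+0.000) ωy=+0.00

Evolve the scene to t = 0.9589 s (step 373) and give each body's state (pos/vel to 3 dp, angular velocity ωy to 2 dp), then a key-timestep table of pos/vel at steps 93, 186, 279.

State at t = 0.9589 s:
  obj    pos=(+0.977,-0.311) vel=(+1.985,-0.754) ωy=+51.78

Key-timestep trajectory:
   step    t(s)  obj.x    obj.z    obj.vx   obj.vz 
     93  0.2391   +0.084  +0.028  +0.495  -0.188
    186  0.4781   +0.262  -0.039  +0.990  -0.376
    279  0.7172   +0.557  -0.152  +1.485  -0.564


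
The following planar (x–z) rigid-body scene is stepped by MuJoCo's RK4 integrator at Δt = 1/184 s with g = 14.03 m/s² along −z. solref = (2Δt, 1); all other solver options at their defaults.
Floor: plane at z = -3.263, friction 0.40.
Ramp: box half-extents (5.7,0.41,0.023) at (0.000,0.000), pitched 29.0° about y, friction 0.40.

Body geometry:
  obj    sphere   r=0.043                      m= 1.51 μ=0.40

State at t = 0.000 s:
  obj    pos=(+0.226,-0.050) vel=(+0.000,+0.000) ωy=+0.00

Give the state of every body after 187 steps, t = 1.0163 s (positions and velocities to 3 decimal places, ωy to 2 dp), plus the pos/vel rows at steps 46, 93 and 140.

State at t = 1.0163 s:
  obj    pos=(+2.421,-1.266) vel=(+4.318,-2.394) ωy=+114.82

Key-timestep trajectory:
   step    t(s)  obj.x    obj.z    obj.vx   obj.vz 
     46  0.2500   +0.359  -0.124  +1.063  -0.589
     93  0.5054   +0.769  -0.351  +2.148  -1.191
    140  0.7609   +1.456  -0.732  +3.233  -1.792


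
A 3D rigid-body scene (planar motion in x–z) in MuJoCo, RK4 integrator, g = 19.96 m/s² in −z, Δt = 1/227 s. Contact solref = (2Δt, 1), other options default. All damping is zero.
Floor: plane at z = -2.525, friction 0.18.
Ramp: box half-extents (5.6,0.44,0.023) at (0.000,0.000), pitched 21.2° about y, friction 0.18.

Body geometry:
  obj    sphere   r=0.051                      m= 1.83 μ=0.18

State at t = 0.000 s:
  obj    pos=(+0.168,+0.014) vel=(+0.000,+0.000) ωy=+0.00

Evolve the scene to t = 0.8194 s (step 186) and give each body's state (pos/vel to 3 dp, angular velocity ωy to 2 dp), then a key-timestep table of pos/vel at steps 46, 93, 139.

State at t = 0.8194 s:
  obj    pos=(+1.782,-0.612) vel=(+3.939,-1.528) ωy=+82.81

Key-timestep trajectory:
   step    t(s)  obj.x    obj.z    obj.vx   obj.vz 
     46  0.2026   +0.267  -0.024  +0.974  -0.378
     93  0.4097   +0.572  -0.142  +1.970  -0.764
    139  0.6123   +1.069  -0.335  +2.944  -1.142


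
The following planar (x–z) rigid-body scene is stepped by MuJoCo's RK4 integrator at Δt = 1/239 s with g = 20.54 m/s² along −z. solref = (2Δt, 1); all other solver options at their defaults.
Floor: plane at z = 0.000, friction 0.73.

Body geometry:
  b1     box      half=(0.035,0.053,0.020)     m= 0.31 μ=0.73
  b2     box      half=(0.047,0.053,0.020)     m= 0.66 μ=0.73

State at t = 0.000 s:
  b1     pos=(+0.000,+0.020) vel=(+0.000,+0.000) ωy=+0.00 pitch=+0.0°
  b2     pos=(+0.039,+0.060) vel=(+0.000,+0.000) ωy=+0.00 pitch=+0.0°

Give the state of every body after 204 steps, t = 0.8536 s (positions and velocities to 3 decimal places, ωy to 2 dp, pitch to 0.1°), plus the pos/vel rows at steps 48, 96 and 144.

State at t = 0.8536 s:
  b1     pos=(+0.000,+0.020) vel=(+0.000,+0.000) ωy=+0.00 pitch=+0.0°
  b2     pos=(+0.086,+0.047) vel=(+0.000,+0.000) ωy=+0.00 pitch=+90.0°

Key-timestep trajectory:
   step    t(s)  b1.x    b1.z    b1.vx   b1.vz   b2.x    b2.z    b2.vx   b2.vz 
     48  0.2008   +0.000  +0.020  +0.000  +0.000   +0.067  +0.051  +0.186  -0.003
     96  0.4017   +0.000  +0.020  +0.000  +0.000   +0.096  +0.050  -0.097  -0.019
    144  0.6025   +0.000  +0.020  +0.000  +0.000   +0.089  +0.048  -0.006  +0.004


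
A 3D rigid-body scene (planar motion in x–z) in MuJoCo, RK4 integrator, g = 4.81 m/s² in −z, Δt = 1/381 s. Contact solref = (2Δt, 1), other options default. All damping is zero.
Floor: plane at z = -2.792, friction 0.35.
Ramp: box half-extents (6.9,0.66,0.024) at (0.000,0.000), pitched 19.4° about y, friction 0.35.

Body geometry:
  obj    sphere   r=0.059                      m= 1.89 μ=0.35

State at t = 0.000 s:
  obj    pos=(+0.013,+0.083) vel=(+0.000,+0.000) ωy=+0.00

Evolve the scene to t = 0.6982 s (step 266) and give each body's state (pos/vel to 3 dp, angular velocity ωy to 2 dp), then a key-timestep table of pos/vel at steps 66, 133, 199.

State at t = 0.6982 s:
  obj    pos=(+0.275,-0.009) vel=(+0.752,-0.265) ωy=+13.50

Key-timestep trajectory:
   step    t(s)  obj.x    obj.z    obj.vx   obj.vz 
     66  0.1732   +0.029  +0.078  +0.186  -0.066
    133  0.3491   +0.079  +0.060  +0.376  -0.132
    199  0.5223   +0.160  +0.032  +0.562  -0.198


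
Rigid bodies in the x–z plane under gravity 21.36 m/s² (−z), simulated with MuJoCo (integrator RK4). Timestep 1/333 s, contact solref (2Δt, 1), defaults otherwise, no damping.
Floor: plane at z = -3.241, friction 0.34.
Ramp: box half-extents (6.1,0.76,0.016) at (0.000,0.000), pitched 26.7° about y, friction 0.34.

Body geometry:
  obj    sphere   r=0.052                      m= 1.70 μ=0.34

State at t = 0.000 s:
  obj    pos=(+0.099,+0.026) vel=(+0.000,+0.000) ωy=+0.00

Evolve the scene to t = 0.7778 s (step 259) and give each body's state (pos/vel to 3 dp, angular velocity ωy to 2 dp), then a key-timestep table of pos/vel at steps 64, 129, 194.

State at t = 0.7778 s:
  obj    pos=(+1.952,-0.905) vel=(+4.763,-2.396) ωy=+102.52

Key-timestep trajectory:
   step    t(s)  obj.x    obj.z    obj.vx   obj.vz 
     64  0.1922   +0.212  -0.031  +1.177  -0.592
    129  0.3874   +0.559  -0.205  +2.373  -1.193
    194  0.5826   +1.139  -0.497  +3.568  -1.795


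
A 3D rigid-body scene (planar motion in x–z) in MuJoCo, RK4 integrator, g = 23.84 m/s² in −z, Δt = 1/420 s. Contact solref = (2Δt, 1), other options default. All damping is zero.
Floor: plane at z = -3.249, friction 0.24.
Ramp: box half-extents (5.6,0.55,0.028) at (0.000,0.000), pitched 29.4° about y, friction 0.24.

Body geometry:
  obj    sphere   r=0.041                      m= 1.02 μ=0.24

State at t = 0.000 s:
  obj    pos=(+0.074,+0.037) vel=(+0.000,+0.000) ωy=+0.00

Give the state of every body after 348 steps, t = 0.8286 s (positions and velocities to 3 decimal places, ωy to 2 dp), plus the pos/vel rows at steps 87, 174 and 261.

State at t = 0.8286 s:
  obj    pos=(+2.574,-1.371) vel=(+6.035,-3.400) ωy=+168.91

Key-timestep trajectory:
   step    t(s)  obj.x    obj.z    obj.vx   obj.vz 
     87  0.2071   +0.231  -0.051  +1.509  -0.850
    174  0.4143   +0.699  -0.315  +3.017  -1.700
    261  0.6214   +1.481  -0.755  +4.526  -2.550


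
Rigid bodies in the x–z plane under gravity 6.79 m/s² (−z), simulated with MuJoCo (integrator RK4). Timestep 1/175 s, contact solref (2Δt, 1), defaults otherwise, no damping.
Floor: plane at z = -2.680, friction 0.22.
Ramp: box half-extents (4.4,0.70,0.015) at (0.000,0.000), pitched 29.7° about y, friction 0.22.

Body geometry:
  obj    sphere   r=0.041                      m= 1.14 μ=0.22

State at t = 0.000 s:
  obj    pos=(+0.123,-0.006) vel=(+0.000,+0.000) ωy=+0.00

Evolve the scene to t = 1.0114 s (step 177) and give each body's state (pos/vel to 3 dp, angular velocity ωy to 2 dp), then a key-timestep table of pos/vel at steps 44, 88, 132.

State at t = 1.0114 s:
  obj    pos=(+1.191,-0.615) vel=(+2.111,-1.204) ωy=+59.26

Key-timestep trajectory:
   step    t(s)  obj.x    obj.z    obj.vx   obj.vz 
     44  0.2514   +0.189  -0.043  +0.525  -0.299
     88  0.5029   +0.387  -0.156  +1.050  -0.599
    132  0.7543   +0.717  -0.345  +1.575  -0.898


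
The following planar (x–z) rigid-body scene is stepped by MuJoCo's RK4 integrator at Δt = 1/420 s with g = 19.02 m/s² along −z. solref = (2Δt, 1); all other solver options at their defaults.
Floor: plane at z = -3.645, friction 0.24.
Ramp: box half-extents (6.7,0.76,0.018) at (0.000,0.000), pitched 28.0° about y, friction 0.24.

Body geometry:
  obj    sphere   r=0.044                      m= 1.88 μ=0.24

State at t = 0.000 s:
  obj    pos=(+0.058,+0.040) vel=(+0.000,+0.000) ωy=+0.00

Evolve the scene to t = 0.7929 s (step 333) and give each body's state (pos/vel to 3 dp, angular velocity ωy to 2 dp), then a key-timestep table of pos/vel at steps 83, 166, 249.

State at t = 0.7929 s:
  obj    pos=(+1.828,-0.902) vel=(+4.465,-2.374) ωy=+114.91

Key-timestep trajectory:
   step    t(s)  obj.x    obj.z    obj.vx   obj.vz 
     83  0.1976   +0.168  -0.019  +1.113  -0.592
    166  0.3952   +0.498  -0.194  +2.226  -1.184
    249  0.5929   +1.048  -0.487  +3.339  -1.775


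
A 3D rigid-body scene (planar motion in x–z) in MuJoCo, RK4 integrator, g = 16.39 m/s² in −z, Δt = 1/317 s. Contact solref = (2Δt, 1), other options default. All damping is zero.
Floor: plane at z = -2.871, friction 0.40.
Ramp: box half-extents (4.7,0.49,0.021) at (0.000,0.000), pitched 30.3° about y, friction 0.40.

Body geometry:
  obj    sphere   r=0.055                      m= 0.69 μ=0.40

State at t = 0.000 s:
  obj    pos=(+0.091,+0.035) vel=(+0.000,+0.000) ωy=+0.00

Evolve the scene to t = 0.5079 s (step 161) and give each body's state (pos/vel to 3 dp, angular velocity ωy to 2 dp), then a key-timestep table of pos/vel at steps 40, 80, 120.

State at t = 0.5079 s:
  obj    pos=(+0.749,-0.350) vel=(+2.590,-1.514) ωy=+54.53

Key-timestep trajectory:
   step    t(s)  obj.x    obj.z    obj.vx   obj.vz 
     40  0.1262   +0.132  +0.011  +0.644  -0.376
     80  0.2524   +0.253  -0.060  +1.287  -0.752
    120  0.3785   +0.456  -0.179  +1.931  -1.128


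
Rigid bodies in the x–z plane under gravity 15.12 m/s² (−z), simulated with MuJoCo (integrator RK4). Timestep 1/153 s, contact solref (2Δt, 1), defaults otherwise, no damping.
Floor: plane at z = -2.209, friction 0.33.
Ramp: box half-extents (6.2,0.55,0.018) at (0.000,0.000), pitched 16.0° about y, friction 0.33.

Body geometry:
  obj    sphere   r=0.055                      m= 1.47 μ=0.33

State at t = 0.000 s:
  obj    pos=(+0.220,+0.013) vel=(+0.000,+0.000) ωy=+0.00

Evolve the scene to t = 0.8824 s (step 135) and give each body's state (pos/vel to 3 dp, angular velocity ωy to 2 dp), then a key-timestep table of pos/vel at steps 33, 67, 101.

State at t = 0.8824 s:
  obj    pos=(+1.334,-0.307) vel=(+2.525,-0.724) ωy=+47.75

Key-timestep trajectory:
   step    t(s)  obj.x    obj.z    obj.vx   obj.vz 
     33  0.2157   +0.287  -0.006  +0.617  -0.177
     67  0.4379   +0.494  -0.066  +1.253  -0.359
    101  0.6601   +0.844  -0.166  +1.889  -0.542


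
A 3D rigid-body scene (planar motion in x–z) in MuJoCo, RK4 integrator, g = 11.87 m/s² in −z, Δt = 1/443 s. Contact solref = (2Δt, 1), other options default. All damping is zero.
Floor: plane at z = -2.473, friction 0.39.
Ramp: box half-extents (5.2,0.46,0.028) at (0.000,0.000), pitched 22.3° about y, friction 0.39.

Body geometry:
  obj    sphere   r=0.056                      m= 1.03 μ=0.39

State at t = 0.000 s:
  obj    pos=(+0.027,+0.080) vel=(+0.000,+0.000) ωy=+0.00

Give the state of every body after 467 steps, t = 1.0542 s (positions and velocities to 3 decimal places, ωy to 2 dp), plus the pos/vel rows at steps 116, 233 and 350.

State at t = 1.0542 s:
  obj    pos=(+1.681,-0.599) vel=(+3.138,-1.287) ωy=+60.56

Key-timestep trajectory:
   step    t(s)  obj.x    obj.z    obj.vx   obj.vz 
    116  0.2619   +0.129  +0.038  +0.779  -0.320
    233  0.5260   +0.439  -0.089  +1.566  -0.642
    350  0.7901   +0.956  -0.301  +2.352  -0.965


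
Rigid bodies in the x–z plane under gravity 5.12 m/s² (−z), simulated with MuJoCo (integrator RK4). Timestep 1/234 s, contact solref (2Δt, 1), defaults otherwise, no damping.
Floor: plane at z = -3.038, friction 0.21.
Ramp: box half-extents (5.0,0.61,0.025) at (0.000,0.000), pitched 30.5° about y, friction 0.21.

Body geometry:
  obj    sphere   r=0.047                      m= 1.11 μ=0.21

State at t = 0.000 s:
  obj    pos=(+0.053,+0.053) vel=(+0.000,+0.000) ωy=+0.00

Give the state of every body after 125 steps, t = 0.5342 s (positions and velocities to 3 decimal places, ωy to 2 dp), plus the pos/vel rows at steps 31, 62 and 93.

State at t = 0.5342 s:
  obj    pos=(+0.281,-0.082) vel=(+0.854,-0.503) ωy=+21.09

Key-timestep trajectory:
   step    t(s)  obj.x    obj.z    obj.vx   obj.vz 
     31  0.1325   +0.067  +0.044  +0.212  -0.125
     62  0.2650   +0.109  +0.019  +0.424  -0.250
     93  0.3974   +0.179  -0.022  +0.636  -0.374


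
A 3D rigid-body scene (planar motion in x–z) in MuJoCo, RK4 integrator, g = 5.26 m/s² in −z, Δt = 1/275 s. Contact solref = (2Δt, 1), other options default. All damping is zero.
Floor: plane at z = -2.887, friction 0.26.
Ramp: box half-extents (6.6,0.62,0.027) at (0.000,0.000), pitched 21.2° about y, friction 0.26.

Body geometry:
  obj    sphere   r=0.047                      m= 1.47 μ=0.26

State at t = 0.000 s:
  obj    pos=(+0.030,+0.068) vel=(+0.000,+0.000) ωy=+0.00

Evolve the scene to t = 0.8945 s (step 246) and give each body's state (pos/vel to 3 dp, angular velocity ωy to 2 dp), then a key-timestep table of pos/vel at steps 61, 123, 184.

State at t = 0.8945 s:
  obj    pos=(+0.537,-0.129) vel=(+1.133,-0.440) ωy=+25.86

Key-timestep trajectory:
   step    t(s)  obj.x    obj.z    obj.vx   obj.vz 
     61  0.2218   +0.061  +0.056  +0.281  -0.109
    123  0.4473   +0.157  +0.019  +0.567  -0.220
    184  0.6691   +0.314  -0.042  +0.848  -0.329


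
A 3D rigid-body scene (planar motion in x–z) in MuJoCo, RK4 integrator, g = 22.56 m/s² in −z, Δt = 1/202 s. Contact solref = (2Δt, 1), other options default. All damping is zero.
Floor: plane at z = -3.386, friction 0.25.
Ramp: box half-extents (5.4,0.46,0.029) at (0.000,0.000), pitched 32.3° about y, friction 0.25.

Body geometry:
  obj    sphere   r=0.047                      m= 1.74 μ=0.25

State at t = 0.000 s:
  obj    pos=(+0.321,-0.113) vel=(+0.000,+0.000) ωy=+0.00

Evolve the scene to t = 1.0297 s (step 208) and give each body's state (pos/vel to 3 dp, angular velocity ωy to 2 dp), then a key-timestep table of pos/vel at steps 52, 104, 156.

State at t = 1.0297 s:
  obj    pos=(+4.180,-2.553) vel=(+7.495,-4.738) ωy=+188.60

Key-timestep trajectory:
   step    t(s)  obj.x    obj.z    obj.vx   obj.vz 
     52  0.2574   +0.562  -0.266  +1.874  -1.185
    104  0.5149   +1.286  -0.723  +3.748  -2.369
    156  0.7723   +2.492  -1.485  +5.621  -3.554


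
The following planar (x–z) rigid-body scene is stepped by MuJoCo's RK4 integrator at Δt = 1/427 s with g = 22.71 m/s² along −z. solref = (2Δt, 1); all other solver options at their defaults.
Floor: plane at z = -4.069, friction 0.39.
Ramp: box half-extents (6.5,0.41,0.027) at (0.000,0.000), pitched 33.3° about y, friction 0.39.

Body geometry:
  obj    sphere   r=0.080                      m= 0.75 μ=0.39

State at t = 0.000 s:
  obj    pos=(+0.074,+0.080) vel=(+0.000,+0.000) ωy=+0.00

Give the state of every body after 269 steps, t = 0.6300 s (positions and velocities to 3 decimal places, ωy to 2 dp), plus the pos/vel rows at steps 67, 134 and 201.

State at t = 0.6300 s:
  obj    pos=(+1.551,-0.891) vel=(+4.689,-3.080) ωy=+70.12

Key-timestep trajectory:
   step    t(s)  obj.x    obj.z    obj.vx   obj.vz 
     67  0.1569   +0.166  +0.019  +1.168  -0.767
    134  0.3138   +0.440  -0.161  +2.336  -1.535
    201  0.4707   +0.899  -0.462  +3.504  -2.302


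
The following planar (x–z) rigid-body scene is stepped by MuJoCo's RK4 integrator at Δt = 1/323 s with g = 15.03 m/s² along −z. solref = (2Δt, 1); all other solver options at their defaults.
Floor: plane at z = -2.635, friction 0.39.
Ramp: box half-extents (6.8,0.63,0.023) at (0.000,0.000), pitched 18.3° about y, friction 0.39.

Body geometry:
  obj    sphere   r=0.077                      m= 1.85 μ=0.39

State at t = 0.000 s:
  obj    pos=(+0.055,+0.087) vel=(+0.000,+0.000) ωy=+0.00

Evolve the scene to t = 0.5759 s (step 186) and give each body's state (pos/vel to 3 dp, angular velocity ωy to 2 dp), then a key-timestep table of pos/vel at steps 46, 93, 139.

State at t = 0.5759 s:
  obj    pos=(+0.586,-0.088) vel=(+1.843,-0.610) ωy=+25.21

Key-timestep trajectory:
   step    t(s)  obj.x    obj.z    obj.vx   obj.vz 
     46  0.1424   +0.088  +0.076  +0.456  -0.151
     93  0.2879   +0.188  +0.043  +0.922  -0.305
    139  0.4303   +0.351  -0.011  +1.377  -0.456


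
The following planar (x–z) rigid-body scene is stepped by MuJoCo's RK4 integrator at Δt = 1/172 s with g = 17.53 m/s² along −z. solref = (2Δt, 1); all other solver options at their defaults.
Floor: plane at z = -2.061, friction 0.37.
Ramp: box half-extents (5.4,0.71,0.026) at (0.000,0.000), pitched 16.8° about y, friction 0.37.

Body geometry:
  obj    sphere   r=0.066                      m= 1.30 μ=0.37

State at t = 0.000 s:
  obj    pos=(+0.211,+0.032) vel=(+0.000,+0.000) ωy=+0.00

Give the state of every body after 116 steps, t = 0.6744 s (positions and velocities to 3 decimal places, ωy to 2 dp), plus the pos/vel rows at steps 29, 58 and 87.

State at t = 0.6744 s:
  obj    pos=(+0.999,-0.206) vel=(+2.337,-0.705) ωy=+36.97

Key-timestep trajectory:
   step    t(s)  obj.x    obj.z    obj.vx   obj.vz 
     29  0.1686   +0.260  +0.017  +0.584  -0.176
     58  0.3372   +0.408  -0.027  +1.168  -0.353
     87  0.5058   +0.654  -0.101  +1.753  -0.529


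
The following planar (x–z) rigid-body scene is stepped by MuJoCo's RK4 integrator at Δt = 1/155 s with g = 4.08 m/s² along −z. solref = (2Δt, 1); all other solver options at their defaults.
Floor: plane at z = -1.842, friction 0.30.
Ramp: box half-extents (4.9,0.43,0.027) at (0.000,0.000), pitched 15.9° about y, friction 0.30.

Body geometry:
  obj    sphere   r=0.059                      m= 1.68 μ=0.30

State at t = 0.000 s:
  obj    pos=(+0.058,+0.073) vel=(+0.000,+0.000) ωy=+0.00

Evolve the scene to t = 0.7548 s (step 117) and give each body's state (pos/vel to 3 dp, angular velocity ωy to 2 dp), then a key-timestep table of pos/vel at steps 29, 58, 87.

State at t = 0.7548 s:
  obj    pos=(+0.277,+0.011) vel=(+0.580,-0.165) ωy=+10.21

Key-timestep trajectory:
   step    t(s)  obj.x    obj.z    obj.vx   obj.vz 
     29  0.1871   +0.071  +0.069  +0.144  -0.041
     58  0.3742   +0.112  +0.058  +0.287  -0.082
     87  0.5613   +0.179  +0.038  +0.431  -0.123


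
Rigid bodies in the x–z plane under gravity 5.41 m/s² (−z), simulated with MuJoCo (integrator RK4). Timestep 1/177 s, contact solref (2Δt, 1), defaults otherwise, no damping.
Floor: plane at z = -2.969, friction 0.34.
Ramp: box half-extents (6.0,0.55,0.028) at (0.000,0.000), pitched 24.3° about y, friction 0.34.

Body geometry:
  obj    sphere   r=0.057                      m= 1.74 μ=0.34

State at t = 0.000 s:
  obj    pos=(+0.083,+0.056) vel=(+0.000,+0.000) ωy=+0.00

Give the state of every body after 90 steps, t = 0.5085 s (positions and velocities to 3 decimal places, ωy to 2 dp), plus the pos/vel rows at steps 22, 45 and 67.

State at t = 0.5085 s:
  obj    pos=(+0.270,-0.029) vel=(+0.737,-0.333) ωy=+14.18

Key-timestep trajectory:
   step    t(s)  obj.x    obj.z    obj.vx   obj.vz 
     22  0.1243   +0.094  +0.051  +0.180  -0.081
     45  0.2542   +0.130  +0.035  +0.369  -0.166
     67  0.3785   +0.187  +0.009  +0.549  -0.248


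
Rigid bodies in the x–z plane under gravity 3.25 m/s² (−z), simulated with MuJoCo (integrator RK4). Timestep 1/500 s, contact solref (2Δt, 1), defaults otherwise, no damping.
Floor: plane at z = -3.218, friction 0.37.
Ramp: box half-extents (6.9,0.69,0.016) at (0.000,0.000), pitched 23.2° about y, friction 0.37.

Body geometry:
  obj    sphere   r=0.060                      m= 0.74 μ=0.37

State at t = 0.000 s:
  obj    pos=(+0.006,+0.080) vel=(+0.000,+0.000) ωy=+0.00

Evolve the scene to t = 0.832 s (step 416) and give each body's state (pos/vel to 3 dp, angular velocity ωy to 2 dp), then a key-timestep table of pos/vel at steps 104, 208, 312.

State at t = 0.832 s:
  obj    pos=(+0.297,-0.045) vel=(+0.699,-0.300) ωy=+12.68

Key-timestep trajectory:
   step    t(s)  obj.x    obj.z    obj.vx   obj.vz 
    104  0.2080   +0.024  +0.072  +0.175  -0.075
    208  0.4160   +0.079  +0.049  +0.350  -0.150
    312  0.6240   +0.170  +0.010  +0.525  -0.225


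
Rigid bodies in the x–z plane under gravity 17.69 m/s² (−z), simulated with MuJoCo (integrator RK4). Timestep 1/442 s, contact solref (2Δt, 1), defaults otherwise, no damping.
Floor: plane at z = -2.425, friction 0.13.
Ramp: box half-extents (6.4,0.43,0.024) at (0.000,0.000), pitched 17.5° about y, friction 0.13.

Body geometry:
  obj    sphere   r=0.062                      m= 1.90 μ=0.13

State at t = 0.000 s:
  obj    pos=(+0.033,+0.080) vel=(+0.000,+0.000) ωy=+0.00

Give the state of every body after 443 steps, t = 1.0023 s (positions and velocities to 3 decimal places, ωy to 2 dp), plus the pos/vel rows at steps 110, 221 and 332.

State at t = 1.0023 s:
  obj    pos=(+1.853,-0.494) vel=(+3.632,-1.145) ωy=+61.42

Key-timestep trajectory:
   step    t(s)  obj.x    obj.z    obj.vx   obj.vz 
    110  0.2489   +0.145  +0.044  +0.902  -0.284
    221  0.5000   +0.486  -0.063  +1.812  -0.571
    332  0.7511   +1.055  -0.243  +2.722  -0.858


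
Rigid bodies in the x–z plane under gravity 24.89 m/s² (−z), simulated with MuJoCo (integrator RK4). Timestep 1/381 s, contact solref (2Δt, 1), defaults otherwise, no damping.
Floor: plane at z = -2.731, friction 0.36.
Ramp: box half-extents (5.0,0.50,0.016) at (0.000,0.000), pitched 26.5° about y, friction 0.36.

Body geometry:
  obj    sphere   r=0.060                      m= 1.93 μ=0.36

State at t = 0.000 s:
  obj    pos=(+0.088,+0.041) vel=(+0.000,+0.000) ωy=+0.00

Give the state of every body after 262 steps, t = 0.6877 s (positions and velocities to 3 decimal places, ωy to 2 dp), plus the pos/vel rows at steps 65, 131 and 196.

State at t = 0.6877 s:
  obj    pos=(+1.767,-0.796) vel=(+4.882,-2.434) ωy=+90.91

Key-timestep trajectory:
   step    t(s)  obj.x    obj.z    obj.vx   obj.vz 
     65  0.1706   +0.191  -0.010  +1.211  -0.604
    131  0.3438   +0.508  -0.168  +2.441  -1.217
    196  0.5144   +1.028  -0.427  +3.652  -1.821


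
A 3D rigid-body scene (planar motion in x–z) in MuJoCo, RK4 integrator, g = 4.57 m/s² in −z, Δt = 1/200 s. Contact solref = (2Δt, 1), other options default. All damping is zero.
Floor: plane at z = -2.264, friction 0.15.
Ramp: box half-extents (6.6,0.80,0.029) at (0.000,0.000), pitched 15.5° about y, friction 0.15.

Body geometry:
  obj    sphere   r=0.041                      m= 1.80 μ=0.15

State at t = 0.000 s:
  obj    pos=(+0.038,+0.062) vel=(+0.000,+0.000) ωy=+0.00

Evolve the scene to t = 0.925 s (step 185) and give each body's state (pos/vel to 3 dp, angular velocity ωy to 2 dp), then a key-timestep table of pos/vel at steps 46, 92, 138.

State at t = 0.925 s:
  obj    pos=(+0.398,-0.038) vel=(+0.778,-0.216) ωy=+19.68

Key-timestep trajectory:
   step    t(s)  obj.x    obj.z    obj.vx   obj.vz 
     46  0.2300   +0.060  +0.056  +0.193  -0.054
     92  0.4600   +0.127  +0.037  +0.387  -0.107
    138  0.6900   +0.238  +0.007  +0.580  -0.161


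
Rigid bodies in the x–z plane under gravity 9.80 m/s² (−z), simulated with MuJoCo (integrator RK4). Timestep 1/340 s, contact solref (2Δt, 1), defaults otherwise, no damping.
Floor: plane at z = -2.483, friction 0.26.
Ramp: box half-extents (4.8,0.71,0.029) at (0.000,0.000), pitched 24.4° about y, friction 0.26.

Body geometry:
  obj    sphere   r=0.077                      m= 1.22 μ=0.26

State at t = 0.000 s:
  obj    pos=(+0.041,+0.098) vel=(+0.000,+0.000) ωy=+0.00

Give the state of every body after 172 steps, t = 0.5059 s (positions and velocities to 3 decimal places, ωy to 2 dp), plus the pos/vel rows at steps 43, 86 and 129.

State at t = 0.5059 s:
  obj    pos=(+0.378,-0.055) vel=(+1.332,-0.604) ωy=+18.99

Key-timestep trajectory:
   step    t(s)  obj.x    obj.z    obj.vx   obj.vz 
     43  0.1265   +0.062  +0.088  +0.333  -0.151
     86  0.2529   +0.125  +0.060  +0.666  -0.302
    129  0.3794   +0.231  +0.012  +0.999  -0.453


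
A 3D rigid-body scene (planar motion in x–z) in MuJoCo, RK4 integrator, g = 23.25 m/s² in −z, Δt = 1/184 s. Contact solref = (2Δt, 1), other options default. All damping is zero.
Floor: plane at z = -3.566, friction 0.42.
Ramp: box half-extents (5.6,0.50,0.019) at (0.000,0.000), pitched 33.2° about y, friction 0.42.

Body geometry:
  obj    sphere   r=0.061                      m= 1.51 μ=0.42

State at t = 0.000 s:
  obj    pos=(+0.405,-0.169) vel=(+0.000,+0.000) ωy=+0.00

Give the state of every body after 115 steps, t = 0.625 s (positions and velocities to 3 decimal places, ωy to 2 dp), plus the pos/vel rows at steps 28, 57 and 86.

State at t = 0.625 s:
  obj    pos=(+1.891,-1.142) vel=(+4.755,-3.112) ωy=+93.14

Key-timestep trajectory:
   step    t(s)  obj.x    obj.z    obj.vx   obj.vz 
     28  0.1522   +0.493  -0.227  +1.158  -0.758
     57  0.3098   +0.770  -0.408  +2.357  -1.542
     86  0.4674   +1.236  -0.713  +3.556  -2.327


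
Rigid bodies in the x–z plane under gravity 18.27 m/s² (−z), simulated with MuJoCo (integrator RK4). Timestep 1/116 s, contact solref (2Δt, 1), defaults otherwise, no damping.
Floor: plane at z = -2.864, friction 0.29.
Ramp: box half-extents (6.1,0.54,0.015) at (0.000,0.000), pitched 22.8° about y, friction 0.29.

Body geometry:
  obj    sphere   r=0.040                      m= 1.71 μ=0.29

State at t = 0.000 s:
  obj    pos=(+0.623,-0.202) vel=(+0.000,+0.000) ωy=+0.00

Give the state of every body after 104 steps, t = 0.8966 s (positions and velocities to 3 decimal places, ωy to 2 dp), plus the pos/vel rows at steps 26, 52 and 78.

State at t = 0.8966 s:
  obj    pos=(+2.496,-0.990) vel=(+4.179,-1.757) ωy=+113.32

Key-timestep trajectory:
   step    t(s)  obj.x    obj.z    obj.vx   obj.vz 
     26  0.2241   +0.740  -0.251  +1.045  -0.439
     52  0.4483   +1.091  -0.399  +2.090  -0.878
     78  0.6724   +1.677  -0.645  +3.134  -1.318


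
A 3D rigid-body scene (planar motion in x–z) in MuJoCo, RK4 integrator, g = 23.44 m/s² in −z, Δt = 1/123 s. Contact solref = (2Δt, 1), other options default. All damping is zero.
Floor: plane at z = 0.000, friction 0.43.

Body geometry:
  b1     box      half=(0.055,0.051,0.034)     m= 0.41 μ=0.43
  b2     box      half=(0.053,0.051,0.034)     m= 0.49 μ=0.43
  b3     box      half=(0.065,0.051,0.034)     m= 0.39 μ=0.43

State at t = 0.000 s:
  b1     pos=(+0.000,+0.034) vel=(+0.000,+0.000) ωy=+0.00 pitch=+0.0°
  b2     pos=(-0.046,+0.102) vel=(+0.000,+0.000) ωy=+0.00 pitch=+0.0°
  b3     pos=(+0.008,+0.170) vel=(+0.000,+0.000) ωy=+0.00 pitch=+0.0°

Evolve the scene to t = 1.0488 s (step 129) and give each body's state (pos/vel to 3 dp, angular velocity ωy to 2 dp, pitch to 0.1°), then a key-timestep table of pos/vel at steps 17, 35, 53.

State at t = 1.0488 s:
  b1     pos=(+0.000,+0.034) vel=(+0.000,+0.000) ωy=+0.00 pitch=+0.0°
  b2     pos=(-0.046,+0.102) vel=(+0.000,+0.000) ωy=+0.00 pitch=-0.1°
  b3     pos=(+0.162,+0.034) vel=(+0.000,+0.000) ωy=+0.00 pitch=+180.0°

Key-timestep trajectory:
   step    t(s)  b1.x    b1.z    b1.vx   b1.vz   b2.x    b2.z    b2.vx   b2.vz   b3.x    b3.z    b3.vx   b3.vz 
     17  0.1382   +0.000  +0.034  +0.000  +0.000   -0.046  +0.102  -0.001  +0.000   +0.012  +0.169  +0.078  -0.010
     35  0.2846   +0.000  +0.034  -0.002  -0.001   -0.046  +0.102  -0.002  +0.000   +0.050  +0.137  +0.588  -0.115
     53  0.4309   +0.000  +0.034  +0.000  +0.000   -0.046  +0.102  +0.000  +0.000   +0.164  +0.021  +0.313  -0.184
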